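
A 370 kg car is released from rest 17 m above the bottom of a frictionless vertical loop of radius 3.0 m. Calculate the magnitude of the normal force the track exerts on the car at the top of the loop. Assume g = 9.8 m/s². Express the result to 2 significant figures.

N = 23000 N

Energy from release to top (height 2r): mgh = ½mv_top² + mg(2r)
v_top² = 2g(h − 2r) = 2(9.8)(17 − 6.000) = 215.60 m²/s²
At the top, both N and weight point toward the centre: N + mg = mv_top²/r
N = m(v_top²/r − g) = 370(215.60/3.0 − 9.8) = 22965 N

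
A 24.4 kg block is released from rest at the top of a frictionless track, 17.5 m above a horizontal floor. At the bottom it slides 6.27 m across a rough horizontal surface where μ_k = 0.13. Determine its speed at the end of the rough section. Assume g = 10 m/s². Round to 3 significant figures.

Energy at the top = energy at the end + work done against friction:
mgh = ½mv² + μ_k m g d
W_f = μ_k mg d = (0.13)(24.4)(10)(6.27) = 198.9 J
½mv² = mgh − W_f = 4270.0 − 198.9 = 4071.1 J
v = √(2 × 4071.1/24.4) = 18.27 m/s

v = 18.3 m/s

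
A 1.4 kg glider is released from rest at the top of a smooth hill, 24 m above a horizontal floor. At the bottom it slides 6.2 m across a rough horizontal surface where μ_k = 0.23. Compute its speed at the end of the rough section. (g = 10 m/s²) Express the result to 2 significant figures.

Energy at the top = energy at the end + work done against friction:
mgh = ½mv² + μ_k m g d
W_f = μ_k mg d = (0.23)(1.4)(10)(6.2) = 19.96 J
½mv² = mgh − W_f = 336.00 − 19.96 = 316.04 J
v = √(2 × 316.04/1.4) = 21.25 m/s

v = 21 m/s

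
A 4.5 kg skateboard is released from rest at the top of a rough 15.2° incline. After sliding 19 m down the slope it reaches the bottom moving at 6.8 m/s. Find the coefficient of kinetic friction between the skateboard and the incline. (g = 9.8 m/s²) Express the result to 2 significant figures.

μ_k = 0.14

mgh = ½mv² + μ_k (mg cosθ) L, with h = L sinθ
mgL sinθ = 219.69 J; ½mv² = 104.04 J
W_f = 219.69 − 104.04 = 115.6 J
μ_k = W_f/(mg cosθ · L) = 115.6/(42.56 × 19) = 0.1430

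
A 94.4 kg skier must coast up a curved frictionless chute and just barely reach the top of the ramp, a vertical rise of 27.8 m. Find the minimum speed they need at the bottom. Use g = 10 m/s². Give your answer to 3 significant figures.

At the top they are momentarily at rest, so all KE converts to PE: ½mv² = mgh
v = √(2gh) = √(2 × 10 × 27.8) = 23.58 m/s

v = 23.6 m/s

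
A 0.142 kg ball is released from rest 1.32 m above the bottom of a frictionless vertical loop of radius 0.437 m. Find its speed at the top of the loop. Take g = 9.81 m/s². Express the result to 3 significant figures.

v = 2.96 m/s

Energy conservation: mgh = ½mv_top² + mg(2r)
v_top² = 2g(h − 2r) = 2(9.81)(1.32 − 0.8740) = 8.751
v_top = 2.958 m/s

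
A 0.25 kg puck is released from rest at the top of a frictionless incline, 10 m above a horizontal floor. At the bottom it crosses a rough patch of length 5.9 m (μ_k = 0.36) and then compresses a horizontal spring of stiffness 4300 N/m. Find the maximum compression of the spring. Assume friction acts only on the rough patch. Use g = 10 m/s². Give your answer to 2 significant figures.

x = 0.096 m

Initial energy: E₁ = mgh = (0.25)(10)(10) = 25.000 J
Friction removes W_f = μ_k mg d = (0.36)(0.25)(10)(5.9) = 5.310 J
Energy reaching the spring: E = 25.000 − 5.310 = 19.690 J
At max compression ½kx² = E ⇒ x = √(2E/k) = √(2 × 19.690/4300) = 0.09570 m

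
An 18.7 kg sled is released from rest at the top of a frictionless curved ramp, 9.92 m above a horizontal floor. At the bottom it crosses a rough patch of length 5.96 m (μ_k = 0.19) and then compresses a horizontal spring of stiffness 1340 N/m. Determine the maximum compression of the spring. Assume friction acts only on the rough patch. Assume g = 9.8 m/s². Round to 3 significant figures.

Initial energy: E₁ = mgh = (18.7)(9.8)(9.92) = 1817.9 J
Friction removes W_f = μ_k mg d = (0.19)(18.7)(9.8)(5.96) = 207.5 J
Energy reaching the spring: E = 1817.9 − 207.5 = 1610.4 J
At max compression ½kx² = E ⇒ x = √(2E/k) = √(2 × 1610.4/1340) = 1.550 m

x = 1.55 m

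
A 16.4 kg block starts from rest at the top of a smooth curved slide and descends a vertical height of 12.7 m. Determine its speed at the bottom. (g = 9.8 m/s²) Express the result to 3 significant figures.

v = 15.8 m/s

By conservation of mechanical energy, mgh = ½mv²
The mass cancels from both sides.
v = √(2gh) = √(2 × 9.8 × 12.7) = √248.92 = 15.78 m/s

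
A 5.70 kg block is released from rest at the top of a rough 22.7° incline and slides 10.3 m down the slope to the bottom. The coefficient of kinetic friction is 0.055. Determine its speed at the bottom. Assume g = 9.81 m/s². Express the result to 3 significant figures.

v = 8.23 m/s

Energy: mgh = ½mv² + W_f, with h = L sinθ and W_f = μ_k (mg cosθ) L
mgh = mgL sinθ = (5.70)(9.81)(10.3)sin22.7° = 222.26 J
W_f = μ_k mg cosθ · L = (0.055)(5.70)(9.81)cos22.7°·10.3 = 29.22 J
½mv² = 222.26 − 29.22 = 193.04 J
v = √(2 × 193.04/5.70) = 8.230 m/s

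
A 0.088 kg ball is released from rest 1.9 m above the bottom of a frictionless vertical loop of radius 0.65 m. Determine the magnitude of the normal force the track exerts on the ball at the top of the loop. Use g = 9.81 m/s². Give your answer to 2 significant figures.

Energy from release to top (height 2r): mgh = ½mv_top² + mg(2r)
v_top² = 2g(h − 2r) = 2(9.81)(1.9 − 1.300) = 11.772 m²/s²
At the top, both N and weight point toward the centre: N + mg = mv_top²/r
N = m(v_top²/r − g) = 0.088(11.772/0.65 − 9.81) = 0.7305 N

N = 0.73 N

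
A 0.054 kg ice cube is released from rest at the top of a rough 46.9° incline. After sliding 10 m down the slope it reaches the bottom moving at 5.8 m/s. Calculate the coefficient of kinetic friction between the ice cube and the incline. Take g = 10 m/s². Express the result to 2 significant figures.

μ_k = 0.82

The energy dissipated by friction is the PE lost minus the KE gained:
mgL sinθ = 3.9429 J; ½mv² = 0.90828 J
W_f = 3.9429 − 0.90828 = 3.035 J
μ_k = W_f/(mg cosθ · L) = 3.035/(0.3690 × 10) = 0.8225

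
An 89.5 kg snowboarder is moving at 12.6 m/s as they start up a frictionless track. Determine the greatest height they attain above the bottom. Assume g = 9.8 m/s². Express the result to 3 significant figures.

h = 8.10 m

Setting KE at the bottom equal to PE gained: ½mv² = mgh
h = v²/(2g) = 12.6²/(2 × 9.8) = 8.100 m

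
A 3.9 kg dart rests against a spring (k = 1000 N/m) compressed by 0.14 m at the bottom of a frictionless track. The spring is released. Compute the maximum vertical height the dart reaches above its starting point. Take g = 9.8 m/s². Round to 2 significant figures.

h = 0.26 m

At maximum height the dart is at rest, so ½kx² = mgh
h = kx²/(2mg) = (1000)(0.14)²/(2 × 3.9 × 9.8) = 0.2564 m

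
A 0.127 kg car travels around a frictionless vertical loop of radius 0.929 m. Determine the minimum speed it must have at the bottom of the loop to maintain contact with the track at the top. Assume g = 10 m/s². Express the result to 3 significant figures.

At the top: mg = mv_top²/r ⇒ v_top² = gr = 9.290 m²/s²
Energy from bottom to top (height 2r): ½mv_bot² = ½mv_top² + mg(2r)
v_bot² = gr + 4gr = 5gr = 46.45
v_bot = √(5gr) = 6.815 m/s

v = 6.82 m/s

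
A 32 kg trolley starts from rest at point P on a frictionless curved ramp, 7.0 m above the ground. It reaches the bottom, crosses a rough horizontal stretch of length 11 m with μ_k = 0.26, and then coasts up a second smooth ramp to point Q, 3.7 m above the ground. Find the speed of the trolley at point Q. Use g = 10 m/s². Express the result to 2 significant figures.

v = 3.0 m/s

Energy at P: mgh₁ = (32)(10)(7.0) = 2240.0 J
Friction loss: W_f = μ_k mg d = 915.2 J
At Q: ½mv² + mgh₂ = mgh₁ − W_f
½mv² = 2240.0 − 915.2 − 1184.0 = 140.80 J
v = √(2 × 140.80/32) = 2.966 m/s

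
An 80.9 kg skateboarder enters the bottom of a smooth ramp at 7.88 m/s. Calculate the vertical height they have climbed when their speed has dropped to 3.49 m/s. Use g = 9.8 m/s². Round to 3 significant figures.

Energy balance between the two points: ½mv₁² = ½mv₂² + mgh
h = (v₁² − v₂²)/(2g) = (7.88² − 3.49²)/(2 × 9.8) = 2.547 m

h = 2.55 m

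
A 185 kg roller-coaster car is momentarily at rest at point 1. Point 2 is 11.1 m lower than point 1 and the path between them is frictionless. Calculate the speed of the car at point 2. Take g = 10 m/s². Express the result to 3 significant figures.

v = 14.9 m/s

By conservation of mechanical energy, mgh = ½mv²
v = √(2gh) = √(2 × 10 × 11.1) = √222.00 = 14.90 m/s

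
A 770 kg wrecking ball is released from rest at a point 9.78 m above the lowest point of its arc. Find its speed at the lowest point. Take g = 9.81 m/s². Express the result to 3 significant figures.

v = 13.9 m/s

Energy conservation between the two points: mgh = ½mv²
v = √(2gh) = √(2 × 9.81 × 9.78) = √191.88 = 13.85 m/s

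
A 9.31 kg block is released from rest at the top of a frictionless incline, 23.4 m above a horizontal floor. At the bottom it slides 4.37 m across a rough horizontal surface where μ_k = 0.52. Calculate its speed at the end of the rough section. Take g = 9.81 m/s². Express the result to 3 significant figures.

Applying the work–energy principle:
mgh = ½mv² + μ_k m g d
W_f = μ_k mg d = (0.52)(9.31)(9.81)(4.37) = 207.5 J
½mv² = mgh − W_f = 2137.1 − 207.5 = 1929.6 J
v = √(2 × 1929.6/9.31) = 20.36 m/s

v = 20.4 m/s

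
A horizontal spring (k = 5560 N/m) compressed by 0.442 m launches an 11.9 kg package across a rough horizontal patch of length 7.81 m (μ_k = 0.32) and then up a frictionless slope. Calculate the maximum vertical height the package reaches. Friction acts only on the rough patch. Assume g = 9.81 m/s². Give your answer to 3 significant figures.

Spring energy: E₀ = ½kx² = ½(5560)(0.442)² = 543.11 J
Friction: W_f = μ_k mg d = (0.32)(11.9)(9.81)(7.81) = 291.8 J
Energy at base of ramp: E = 543.11 − 291.8 = 251.36 J
At max height all remaining energy is PE: mgh = E ⇒ h = E/(mg) = 251.36/(11.9 × 9.81) = 2.153 m

h = 2.15 m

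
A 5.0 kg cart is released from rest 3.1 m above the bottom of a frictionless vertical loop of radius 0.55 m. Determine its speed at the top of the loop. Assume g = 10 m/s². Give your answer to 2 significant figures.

v = 6.3 m/s

Energy conservation: mgh = ½mv_top² + mg(2r)
v_top² = 2g(h − 2r) = 2(10)(3.1 − 1.100) = 40.00
v_top = 6.325 m/s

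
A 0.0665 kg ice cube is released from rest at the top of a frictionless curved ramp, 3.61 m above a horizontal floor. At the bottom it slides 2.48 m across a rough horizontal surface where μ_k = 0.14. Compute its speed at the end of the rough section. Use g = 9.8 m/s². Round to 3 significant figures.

v = 8.00 m/s

Applying the work–energy principle:
mgh = ½mv² + μ_k m g d
W_f = μ_k mg d = (0.14)(0.0665)(9.8)(2.48) = 0.2263 J
½mv² = mgh − W_f = 2.3526 − 0.2263 = 2.1264 J
v = √(2 × 2.1264/0.0665) = 7.997 m/s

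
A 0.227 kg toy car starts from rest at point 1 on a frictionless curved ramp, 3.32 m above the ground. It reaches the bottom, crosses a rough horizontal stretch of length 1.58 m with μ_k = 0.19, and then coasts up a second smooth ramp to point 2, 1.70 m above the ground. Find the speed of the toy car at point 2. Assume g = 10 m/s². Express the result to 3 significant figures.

Energy at 1: mgh₁ = (0.227)(10)(3.32) = 7.5364 J
Friction loss: W_f = μ_k mg d = 0.6815 J
At 2: ½mv² + mgh₂ = mgh₁ − W_f
½mv² = 7.5364 − 0.6815 − 3.8590 = 2.9959 J
v = √(2 × 2.9959/0.227) = 5.138 m/s

v = 5.14 m/s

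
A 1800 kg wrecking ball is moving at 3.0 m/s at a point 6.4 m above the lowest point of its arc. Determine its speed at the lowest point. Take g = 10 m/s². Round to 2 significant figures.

Equating total energy at the two states: ½mv₀² + mgh = ½mv²
v² = v₀² + 2gh = (3.0)² + 2(10)(6.4) = 137.00
v = √137.00 = 11.70 m/s

v = 12 m/s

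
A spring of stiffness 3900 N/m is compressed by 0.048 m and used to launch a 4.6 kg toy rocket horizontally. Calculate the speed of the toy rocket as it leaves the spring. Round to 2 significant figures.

v = 1.4 m/s

Conservation of energy: ½kx² = ½mv²
v = x√(k/m) = 0.048 × √(3900/4.6) = 1.398 m/s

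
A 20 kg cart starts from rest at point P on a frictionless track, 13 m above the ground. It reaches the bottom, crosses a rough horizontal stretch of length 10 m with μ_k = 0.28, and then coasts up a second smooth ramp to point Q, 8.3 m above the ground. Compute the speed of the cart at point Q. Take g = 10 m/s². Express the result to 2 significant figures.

v = 6.2 m/s

Energy at P: mgh₁ = (20)(10)(13) = 2600.0 J
Friction loss: W_f = μ_k mg d = 560.0 J
At Q: ½mv² + mgh₂ = mgh₁ − W_f
½mv² = 2600.0 − 560.0 − 1660.0 = 380.00 J
v = √(2 × 380.00/20) = 6.164 m/s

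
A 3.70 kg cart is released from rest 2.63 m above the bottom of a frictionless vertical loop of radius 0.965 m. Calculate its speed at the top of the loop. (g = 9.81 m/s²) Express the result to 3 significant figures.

v = 3.71 m/s

Energy conservation: mgh = ½mv_top² + mg(2r)
v_top² = 2g(h − 2r) = 2(9.81)(2.63 − 1.930) = 13.73
v_top = 3.706 m/s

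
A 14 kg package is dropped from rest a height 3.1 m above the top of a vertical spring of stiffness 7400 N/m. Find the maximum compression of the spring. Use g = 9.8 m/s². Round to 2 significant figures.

x = 0.36 m

Take the reference level at the top of the uncompressed spring. At max compression the package has fallen H + x and is momentarily at rest:
mg(H + x) = ½kx²
½(7400)x² − (14)(9.8)x − (14)(9.8)(3.1) = 0
3700x² − 137.2x − 425.3 = 0
x = [137.2 + √(18824 + 6.2947e+06)]/(2 × 3700) = 0.3581 m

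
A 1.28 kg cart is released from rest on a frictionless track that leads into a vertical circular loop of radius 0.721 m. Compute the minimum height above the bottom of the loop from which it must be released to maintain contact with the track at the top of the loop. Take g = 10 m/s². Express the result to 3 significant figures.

h = 1.80 m

At the top, for minimum speed gravity alone supplies the centripetal force: mg = mv_top²/r ⇒ v_top² = gr = 7.210 m²/s²
Energy conservation from release height h to the top (height 2r): mgh = ½mv_top² + mg(2r)
h = v_top²/(2g) + 2r = r/2 + 2r = 5r/2 = 1.802 m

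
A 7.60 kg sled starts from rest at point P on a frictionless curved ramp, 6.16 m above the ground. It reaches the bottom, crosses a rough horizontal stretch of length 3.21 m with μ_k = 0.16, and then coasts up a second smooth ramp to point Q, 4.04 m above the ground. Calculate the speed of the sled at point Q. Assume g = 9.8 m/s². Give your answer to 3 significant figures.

v = 5.61 m/s

Energy at P: mgh₁ = (7.60)(9.8)(6.16) = 458.80 J
Friction loss: W_f = μ_k mg d = 38.25 J
At Q: ½mv² + mgh₂ = mgh₁ − W_f
½mv² = 458.80 − 38.25 − 300.90 = 119.64 J
v = √(2 × 119.64/7.60) = 5.611 m/s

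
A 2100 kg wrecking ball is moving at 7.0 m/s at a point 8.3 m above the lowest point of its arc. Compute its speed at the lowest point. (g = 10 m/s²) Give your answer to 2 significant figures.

v = 15 m/s

Energy conservation between the two points: ½mv₀² + mgh = ½mv²
v² = v₀² + 2gh = (7.0)² + 2(10)(8.3) = 215.00
v = √215.00 = 14.66 m/s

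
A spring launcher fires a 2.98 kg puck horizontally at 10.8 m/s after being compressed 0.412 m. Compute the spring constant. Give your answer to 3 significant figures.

k = 2050 N/m

Energy stored in the spring equals the launch KE: ½kx² = ½mv²
k = mv²/x² = (2.98)(10.8)²/(0.412)² = 2048 N/m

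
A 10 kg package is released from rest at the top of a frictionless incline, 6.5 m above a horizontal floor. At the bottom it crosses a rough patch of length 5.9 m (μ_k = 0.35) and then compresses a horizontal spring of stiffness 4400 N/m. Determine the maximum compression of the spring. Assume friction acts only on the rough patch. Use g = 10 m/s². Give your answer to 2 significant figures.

Initial energy: E₁ = mgh = (10)(10)(6.5) = 650.00 J
Friction removes W_f = μ_k mg d = (0.35)(10)(10)(5.9) = 206.5 J
Energy reaching the spring: E = 650.00 − 206.5 = 443.50 J
At max compression ½kx² = E ⇒ x = √(2E/k) = √(2 × 443.50/4400) = 0.4490 m

x = 0.45 m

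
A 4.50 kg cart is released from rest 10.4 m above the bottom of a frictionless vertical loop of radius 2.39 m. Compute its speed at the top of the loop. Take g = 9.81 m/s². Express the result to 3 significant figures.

v = 10.5 m/s

Energy conservation: mgh = ½mv_top² + mg(2r)
v_top² = 2g(h − 2r) = 2(9.81)(10.4 − 4.780) = 110.3
v_top = 10.50 m/s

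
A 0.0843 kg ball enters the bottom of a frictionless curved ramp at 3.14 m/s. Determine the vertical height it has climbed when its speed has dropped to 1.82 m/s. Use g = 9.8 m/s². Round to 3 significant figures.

Conservation of energy: ½mv₁² = ½mv₂² + mgh
h = (v₁² − v₂²)/(2g) = (3.14² − 1.82²)/(2 × 9.8) = 0.3340 m

h = 0.334 m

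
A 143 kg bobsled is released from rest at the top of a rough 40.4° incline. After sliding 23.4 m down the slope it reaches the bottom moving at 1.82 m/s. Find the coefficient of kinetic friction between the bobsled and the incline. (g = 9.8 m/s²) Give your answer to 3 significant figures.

Energy balance down the incline: mg L sinθ − ½mv² = μ_k (mg cosθ) L
mgL sinθ = 21254 J; ½mv² = 236.84 J
W_f = 21254 − 236.84 = 21017 J
μ_k = W_f/(mg cosθ · L) = 21017/(1067 × 23.4) = 0.8416

μ_k = 0.842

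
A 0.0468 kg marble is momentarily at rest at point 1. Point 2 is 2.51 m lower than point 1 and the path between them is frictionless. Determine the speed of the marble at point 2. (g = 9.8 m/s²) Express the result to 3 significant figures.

v = 7.01 m/s

Equating total energy at the two states: mgh = ½mv²
v = √(2gh) = √(2 × 9.8 × 2.51) = √49.196 = 7.014 m/s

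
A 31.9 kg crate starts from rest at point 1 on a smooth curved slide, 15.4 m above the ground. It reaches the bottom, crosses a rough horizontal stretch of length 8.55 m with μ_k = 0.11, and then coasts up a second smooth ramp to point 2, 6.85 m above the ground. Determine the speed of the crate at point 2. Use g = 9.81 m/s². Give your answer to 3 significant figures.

v = 12.2 m/s

Energy at 1: mgh₁ = (31.9)(9.81)(15.4) = 4819.3 J
Friction loss: W_f = μ_k mg d = 294.3 J
At 2: ½mv² + mgh₂ = mgh₁ − W_f
½mv² = 4819.3 − 294.3 − 2143.6 = 2381.3 J
v = √(2 × 2381.3/31.9) = 12.22 m/s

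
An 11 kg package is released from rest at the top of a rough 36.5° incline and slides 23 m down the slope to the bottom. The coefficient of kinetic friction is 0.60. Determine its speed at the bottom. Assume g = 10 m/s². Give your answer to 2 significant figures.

Work–energy: mg(L sinθ) − μ_k(mg cosθ)L = ½mv²
mgh = mgL sinθ = (11)(10)(23)sin36.5° = 1504.9 J
W_f = μ_k mg cosθ · L = (0.60)(11)(10)cos36.5°·23 = 1220 J
½mv² = 1504.9 − 1220 = 284.65 J
v = √(2 × 284.65/11) = 7.194 m/s

v = 7.2 m/s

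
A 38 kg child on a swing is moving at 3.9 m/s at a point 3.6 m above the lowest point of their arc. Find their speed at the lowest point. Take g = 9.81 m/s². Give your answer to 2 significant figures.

v = 9.3 m/s

By conservation of mechanical energy, ½mv₀² + mgh = ½mv²
The mass cancels from both sides.
v² = v₀² + 2gh = (3.9)² + 2(9.81)(3.6) = 85.842
v = √85.842 = 9.265 m/s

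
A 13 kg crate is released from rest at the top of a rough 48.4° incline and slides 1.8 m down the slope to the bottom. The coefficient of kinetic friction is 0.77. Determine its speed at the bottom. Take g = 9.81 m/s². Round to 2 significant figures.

Work–energy: mg(L sinθ) − μ_k(mg cosθ)L = ½mv²
mgh = mgL sinθ = (13)(9.81)(1.8)sin48.4° = 171.66 J
W_f = μ_k mg cosθ · L = (0.77)(13)(9.81)cos48.4°·1.8 = 117.4 J
½mv² = 171.66 − 117.4 = 54.307 J
v = √(2 × 54.307/13) = 2.890 m/s

v = 2.9 m/s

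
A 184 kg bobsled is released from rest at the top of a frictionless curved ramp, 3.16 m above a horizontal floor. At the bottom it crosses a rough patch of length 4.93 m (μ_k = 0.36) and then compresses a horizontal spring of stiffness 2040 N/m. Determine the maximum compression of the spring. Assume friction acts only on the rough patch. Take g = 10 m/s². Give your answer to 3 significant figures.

x = 1.58 m

Initial energy: E₁ = mgh = (184)(10)(3.16) = 5814.4 J
Friction removes W_f = μ_k mg d = (0.36)(184)(10)(4.93) = 3266 J
Energy reaching the spring: E = 5814.4 − 3266 = 2548.8 J
At max compression ½kx² = E ⇒ x = √(2E/k) = √(2 × 2548.8/2040) = 1.581 m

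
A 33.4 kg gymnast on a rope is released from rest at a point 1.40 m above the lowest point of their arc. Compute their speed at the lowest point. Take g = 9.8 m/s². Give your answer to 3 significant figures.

Energy conservation between the two points: mgh = ½mv²
v = √(2gh) = √(2 × 9.8 × 1.40) = √27.440 = 5.238 m/s

v = 5.24 m/s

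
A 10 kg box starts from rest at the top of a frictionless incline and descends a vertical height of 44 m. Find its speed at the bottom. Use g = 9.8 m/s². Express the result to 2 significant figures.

Energy conservation between the two points: mgh = ½mv²
v = √(2gh) = √(2 × 9.8 × 44) = √862.40 = 29.37 m/s

v = 29 m/s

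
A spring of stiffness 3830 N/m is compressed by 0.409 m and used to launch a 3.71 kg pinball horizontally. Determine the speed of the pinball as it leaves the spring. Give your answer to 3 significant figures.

v = 13.1 m/s

Spring PE converts entirely to kinetic energy: ½kx² = ½mv²
v = x√(k/m) = 0.409 × √(3830/3.71) = 13.14 m/s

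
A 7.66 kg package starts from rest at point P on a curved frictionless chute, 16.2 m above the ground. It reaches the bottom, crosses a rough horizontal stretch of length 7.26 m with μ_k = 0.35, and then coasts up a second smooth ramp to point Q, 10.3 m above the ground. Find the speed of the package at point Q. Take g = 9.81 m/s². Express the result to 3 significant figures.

Energy at P: mgh₁ = (7.66)(9.81)(16.2) = 1217.3 J
Friction loss: W_f = μ_k mg d = 190.9 J
At Q: ½mv² + mgh₂ = mgh₁ − W_f
½mv² = 1217.3 − 190.9 − 773.99 = 252.41 J
v = √(2 × 252.41/7.66) = 8.118 m/s

v = 8.12 m/s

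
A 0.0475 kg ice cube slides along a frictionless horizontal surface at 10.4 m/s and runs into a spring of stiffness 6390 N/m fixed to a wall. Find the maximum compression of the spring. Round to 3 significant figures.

All KE is stored as spring PE at maximum compression: ½mv² = ½kx²
x = v√(m/k) = 10.4 × √(0.0475/6390) = 0.02836 m

x = 0.0284 m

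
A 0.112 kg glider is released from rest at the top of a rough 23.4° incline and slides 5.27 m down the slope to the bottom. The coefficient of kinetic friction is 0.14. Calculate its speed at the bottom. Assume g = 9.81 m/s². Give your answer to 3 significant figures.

v = 5.27 m/s

Work–energy: mg(L sinθ) − μ_k(mg cosθ)L = ½mv²
mgh = mgL sinθ = (0.112)(9.81)(5.27)sin23.4° = 2.2996 J
W_f = μ_k mg cosθ · L = (0.14)(0.112)(9.81)cos23.4°·5.27 = 0.7440 J
½mv² = 2.2996 − 0.7440 = 1.5556 J
v = √(2 × 1.5556/0.112) = 5.271 m/s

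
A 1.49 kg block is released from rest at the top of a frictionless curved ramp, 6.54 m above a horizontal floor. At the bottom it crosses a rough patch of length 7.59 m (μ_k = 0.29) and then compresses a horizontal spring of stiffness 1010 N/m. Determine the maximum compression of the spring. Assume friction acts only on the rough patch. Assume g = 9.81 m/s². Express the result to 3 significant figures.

x = 0.354 m

Initial energy: E₁ = mgh = (1.49)(9.81)(6.54) = 95.595 J
Friction removes W_f = μ_k mg d = (0.29)(1.49)(9.81)(7.59) = 32.17 J
Energy reaching the spring: E = 95.595 − 32.17 = 63.421 J
At max compression ½kx² = E ⇒ x = √(2E/k) = √(2 × 63.421/1010) = 0.3544 m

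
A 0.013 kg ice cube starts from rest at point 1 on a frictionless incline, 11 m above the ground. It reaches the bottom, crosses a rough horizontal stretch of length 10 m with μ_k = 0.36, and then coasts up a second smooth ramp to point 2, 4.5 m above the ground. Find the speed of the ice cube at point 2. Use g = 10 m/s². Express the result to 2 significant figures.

Energy at 1: mgh₁ = (0.013)(10)(11) = 1.4300 J
Friction loss: W_f = μ_k mg d = 0.4680 J
At 2: ½mv² + mgh₂ = mgh₁ − W_f
½mv² = 1.4300 − 0.4680 − 0.58500 = 0.37700 J
v = √(2 × 0.37700/0.013) = 7.616 m/s

v = 7.6 m/s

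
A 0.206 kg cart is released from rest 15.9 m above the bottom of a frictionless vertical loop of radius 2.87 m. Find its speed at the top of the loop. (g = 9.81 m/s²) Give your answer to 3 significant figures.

Energy conservation: mgh = ½mv_top² + mg(2r)
v_top² = 2g(h − 2r) = 2(9.81)(15.9 − 5.740) = 199.3
v_top = 14.12 m/s

v = 14.1 m/s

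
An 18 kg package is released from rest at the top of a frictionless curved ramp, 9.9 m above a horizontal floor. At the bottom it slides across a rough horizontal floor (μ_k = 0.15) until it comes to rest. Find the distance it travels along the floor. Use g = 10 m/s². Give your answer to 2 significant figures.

d = 66 m

Applying the work–energy principle:
At rest all PE has been dissipated by friction: mgh = μ_k m g d
d = h/μ_k = 9.9/0.15 = 66.00 m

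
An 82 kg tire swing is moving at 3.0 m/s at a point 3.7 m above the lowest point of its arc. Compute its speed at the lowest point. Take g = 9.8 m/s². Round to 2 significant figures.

v = 9.0 m/s

Energy conservation between the two points: ½mv₀² + mgh = ½mv²
The mass cancels from both sides.
v² = v₀² + 2gh = (3.0)² + 2(9.8)(3.7) = 81.520
v = √81.520 = 9.029 m/s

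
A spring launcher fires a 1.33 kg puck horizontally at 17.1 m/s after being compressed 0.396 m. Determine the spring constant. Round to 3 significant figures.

Energy stored in the spring equals the launch KE: ½kx² = ½mv²
k = mv²/x² = (1.33)(17.1)²/(0.396)² = 2480 N/m

k = 2480 N/m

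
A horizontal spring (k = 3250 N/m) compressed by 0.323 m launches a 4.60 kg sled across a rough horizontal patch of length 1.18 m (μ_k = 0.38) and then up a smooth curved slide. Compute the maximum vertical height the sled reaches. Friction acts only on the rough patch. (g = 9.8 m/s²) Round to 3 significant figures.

Spring energy: E₀ = ½kx² = ½(3250)(0.323)² = 169.53 J
Friction: W_f = μ_k mg d = (0.38)(4.60)(9.8)(1.18) = 20.21 J
Energy at base of ramp: E = 169.53 − 20.21 = 149.32 J
At max height all remaining energy is PE: mgh = E ⇒ h = E/(mg) = 149.32/(4.60 × 9.8) = 3.312 m

h = 3.31 m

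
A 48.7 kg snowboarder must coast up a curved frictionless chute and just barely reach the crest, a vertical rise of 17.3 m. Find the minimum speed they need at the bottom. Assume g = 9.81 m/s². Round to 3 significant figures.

v = 18.4 m/s

At the top they are momentarily at rest, so all KE converts to PE: ½mv² = mgh
v = √(2gh) = √(2 × 9.81 × 17.3) = 18.42 m/s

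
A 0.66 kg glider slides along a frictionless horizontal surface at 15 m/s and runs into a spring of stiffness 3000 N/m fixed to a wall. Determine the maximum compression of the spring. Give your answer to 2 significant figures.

x = 0.22 m

At max compression the glider is momentarily at rest: ½mv² = ½kx²
x = v√(m/k) = 15 × √(0.66/3000) = 0.2225 m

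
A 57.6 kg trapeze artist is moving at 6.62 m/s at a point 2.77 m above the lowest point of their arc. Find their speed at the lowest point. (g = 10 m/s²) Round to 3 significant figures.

By conservation of mechanical energy, ½mv₀² + mgh = ½mv²
v² = v₀² + 2gh = (6.62)² + 2(10)(2.77) = 99.224
v = √99.224 = 9.961 m/s

v = 9.96 m/s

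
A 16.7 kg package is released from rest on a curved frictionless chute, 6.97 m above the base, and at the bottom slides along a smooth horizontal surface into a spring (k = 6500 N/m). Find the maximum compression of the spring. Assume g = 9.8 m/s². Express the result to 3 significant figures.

x = 0.592 m

At max compression the package is momentarily at rest: mgh = ½kx²
x = √(2mgh/k) = √(2 × 16.7 × 9.8 × 6.97 / 6500) = 0.5924 m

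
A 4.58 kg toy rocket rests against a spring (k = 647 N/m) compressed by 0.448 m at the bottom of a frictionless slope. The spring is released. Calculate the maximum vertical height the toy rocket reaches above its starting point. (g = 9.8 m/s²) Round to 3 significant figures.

h = 1.45 m

All spring PE becomes gravitational PE at the highest point: ½kx² = mgh
h = kx²/(2mg) = (647)(0.448)²/(2 × 4.58 × 9.8) = 1.447 m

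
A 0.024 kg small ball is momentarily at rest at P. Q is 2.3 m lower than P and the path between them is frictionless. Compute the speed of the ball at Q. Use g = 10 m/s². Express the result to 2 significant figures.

v = 6.8 m/s

Equating total energy at the two states: mgh = ½mv²
The mass cancels from both sides.
v = √(2gh) = √(2 × 10 × 2.3) = √46.000 = 6.782 m/s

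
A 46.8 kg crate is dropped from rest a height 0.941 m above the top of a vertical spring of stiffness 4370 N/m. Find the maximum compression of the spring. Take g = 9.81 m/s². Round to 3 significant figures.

x = 0.562 m

Measuring PE from the top of the relaxed spring, at max compression the crate has dropped H + x with zero KE, so:
mg(H + x) = ½kx²
½(4370)x² − (46.8)(9.81)x − (46.8)(9.81)(0.941) = 0
2185x² − 459.1x − 432.0 = 0
x = [459.1 + √(210780 + 3.7759e+06)]/(2 × 2185) = 0.5620 m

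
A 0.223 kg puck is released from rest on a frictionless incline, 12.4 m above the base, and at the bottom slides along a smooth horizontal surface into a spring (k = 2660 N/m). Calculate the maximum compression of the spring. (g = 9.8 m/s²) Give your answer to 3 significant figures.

At max compression the puck is momentarily at rest: mgh = ½kx²
x = √(2mgh/k) = √(2 × 0.223 × 9.8 × 12.4 / 2660) = 0.1427 m

x = 0.143 m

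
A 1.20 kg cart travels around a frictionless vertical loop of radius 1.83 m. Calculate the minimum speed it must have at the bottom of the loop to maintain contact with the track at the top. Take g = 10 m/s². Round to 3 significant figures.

At the top: mg = mv_top²/r ⇒ v_top² = gr = 18.30 m²/s²
Energy from bottom to top (height 2r): ½mv_bot² = ½mv_top² + mg(2r)
v_bot² = gr + 4gr = 5gr = 91.50
v_bot = √(5gr) = 9.566 m/s

v = 9.57 m/s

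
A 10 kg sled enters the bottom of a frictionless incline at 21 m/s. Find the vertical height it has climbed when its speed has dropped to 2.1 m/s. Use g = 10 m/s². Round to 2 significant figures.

Conservation of energy: ½mv₁² = ½mv₂² + mgh
h = (v₁² − v₂²)/(2g) = (21² − 2.1²)/(2 × 10) = 21.83 m

h = 22 m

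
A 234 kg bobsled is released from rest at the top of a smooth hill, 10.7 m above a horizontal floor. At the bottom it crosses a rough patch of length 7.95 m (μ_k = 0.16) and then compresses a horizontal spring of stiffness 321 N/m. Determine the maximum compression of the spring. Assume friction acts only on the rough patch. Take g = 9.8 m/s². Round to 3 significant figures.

Initial energy: E₁ = mgh = (234)(9.8)(10.7) = 24537 J
Friction removes W_f = μ_k mg d = (0.16)(234)(9.8)(7.95) = 2917 J
Energy reaching the spring: E = 24537 − 2917 = 21620 J
At max compression ½kx² = E ⇒ x = √(2E/k) = √(2 × 21620/321) = 11.61 m

x = 11.6 m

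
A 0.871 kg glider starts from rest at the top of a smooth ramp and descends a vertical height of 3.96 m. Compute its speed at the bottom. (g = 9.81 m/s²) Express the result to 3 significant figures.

Equating total energy at the two states: mgh = ½mv²
v = √(2gh) = √(2 × 9.81 × 3.96) = √77.695 = 8.814 m/s

v = 8.81 m/s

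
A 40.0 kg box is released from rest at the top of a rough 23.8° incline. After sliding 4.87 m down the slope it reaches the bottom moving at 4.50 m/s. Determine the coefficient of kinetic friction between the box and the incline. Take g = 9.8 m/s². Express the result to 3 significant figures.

μ_k = 0.209

mgh = ½mv² + μ_k (mg cosθ) L, with h = L sinθ
mgL sinθ = 770.38 J; ½mv² = 405.00 J
W_f = 770.38 − 405.00 = 365.4 J
μ_k = W_f/(mg cosθ · L) = 365.4/(358.7 × 4.87) = 0.2092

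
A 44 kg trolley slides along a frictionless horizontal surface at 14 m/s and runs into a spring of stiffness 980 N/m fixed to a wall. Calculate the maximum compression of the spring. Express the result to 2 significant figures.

x = 3.0 m

At max compression the trolley is momentarily at rest: ½mv² = ½kx²
x = v√(m/k) = 14 × √(44/980) = 2.966 m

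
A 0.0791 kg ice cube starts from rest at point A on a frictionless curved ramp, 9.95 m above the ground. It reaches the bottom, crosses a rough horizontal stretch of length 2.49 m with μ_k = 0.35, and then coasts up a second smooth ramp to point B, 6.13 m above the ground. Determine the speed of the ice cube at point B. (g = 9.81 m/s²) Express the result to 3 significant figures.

v = 7.61 m/s

Energy at A: mgh₁ = (0.0791)(9.81)(9.95) = 7.7209 J
Friction loss: W_f = μ_k mg d = 0.6763 J
At B: ½mv² + mgh₂ = mgh₁ − W_f
½mv² = 7.7209 − 0.6763 − 4.7567 = 2.2880 J
v = √(2 × 2.2880/0.0791) = 7.606 m/s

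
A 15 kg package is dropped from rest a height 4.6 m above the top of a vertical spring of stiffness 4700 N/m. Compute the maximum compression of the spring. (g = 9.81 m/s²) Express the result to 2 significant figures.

Measuring PE from the top of the relaxed spring, at max compression the package has dropped H + x with zero KE, so:
mg(H + x) = ½kx²
½(4700)x² − (15)(9.81)x − (15)(9.81)(4.6) = 0
2350x² − 147.2x − 676.9 = 0
x = [147.2 + √(21653 + 6.3628e+06)]/(2 × 2350) = 0.5689 m

x = 0.57 m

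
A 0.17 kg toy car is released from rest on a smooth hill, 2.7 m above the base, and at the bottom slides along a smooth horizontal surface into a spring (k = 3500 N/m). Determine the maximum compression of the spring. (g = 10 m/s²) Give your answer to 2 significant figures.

x = 0.051 m

Gravitational PE at the top equals spring PE at max compression: mgh = ½kx²
x = √(2mgh/k) = √(2 × 0.17 × 10 × 2.7 / 3500) = 0.05121 m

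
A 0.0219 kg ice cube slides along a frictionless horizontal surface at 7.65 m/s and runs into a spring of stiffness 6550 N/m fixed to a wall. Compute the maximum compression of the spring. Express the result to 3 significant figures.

Conservation of energy between contact and max compression: ½mv² = ½kx²
x = v√(m/k) = 7.65 × √(0.0219/6550) = 0.01399 m

x = 0.0140 m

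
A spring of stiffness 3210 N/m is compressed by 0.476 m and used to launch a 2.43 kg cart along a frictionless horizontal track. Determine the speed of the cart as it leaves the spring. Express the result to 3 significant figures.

v = 17.3 m/s

Spring PE converts entirely to kinetic energy: ½kx² = ½mv²
v = x√(k/m) = 0.476 × √(3210/2.43) = 17.30 m/s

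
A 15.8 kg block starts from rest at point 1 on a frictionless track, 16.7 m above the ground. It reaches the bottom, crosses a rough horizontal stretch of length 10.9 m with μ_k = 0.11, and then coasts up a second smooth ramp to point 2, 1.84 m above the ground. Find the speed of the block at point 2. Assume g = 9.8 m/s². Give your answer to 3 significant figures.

v = 16.4 m/s

Energy at 1: mgh₁ = (15.8)(9.8)(16.7) = 2585.8 J
Friction loss: W_f = μ_k mg d = 185.7 J
At 2: ½mv² + mgh₂ = mgh₁ − W_f
½mv² = 2585.8 − 185.7 − 284.91 = 2115.3 J
v = √(2 × 2115.3/15.8) = 16.36 m/s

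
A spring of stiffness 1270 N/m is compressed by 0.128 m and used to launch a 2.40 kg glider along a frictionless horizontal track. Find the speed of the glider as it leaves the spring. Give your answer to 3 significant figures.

Conservation of energy: ½kx² = ½mv²
v = x√(k/m) = 0.128 × √(1270/2.40) = 2.944 m/s

v = 2.94 m/s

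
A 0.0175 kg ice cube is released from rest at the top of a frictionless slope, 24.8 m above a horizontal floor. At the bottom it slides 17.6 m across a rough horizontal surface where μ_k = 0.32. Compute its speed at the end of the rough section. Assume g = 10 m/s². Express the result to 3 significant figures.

v = 19.6 m/s

Applying the work–energy principle:
mgh = ½mv² + μ_k m g d
W_f = μ_k mg d = (0.32)(0.0175)(10)(17.6) = 0.9856 J
½mv² = mgh − W_f = 4.3400 − 0.9856 = 3.3544 J
v = √(2 × 3.3544/0.0175) = 19.58 m/s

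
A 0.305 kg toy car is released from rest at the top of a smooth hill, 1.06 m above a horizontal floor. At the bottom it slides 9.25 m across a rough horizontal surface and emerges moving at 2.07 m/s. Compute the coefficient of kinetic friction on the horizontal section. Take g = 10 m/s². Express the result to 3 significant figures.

μ_k = 0.0914

Energy bookkeeping (friction removes W_f = μ_k N d):
mgh = ½mv² + μ_k m g d
mgh = 3.2330 J; ½mv² = 0.65345 J
W_f = 3.2330 − 0.65345 = 2.580 J
μ_k = W_f/(mg·d) = 2.580/(3.050 × 9.25) = 0.09143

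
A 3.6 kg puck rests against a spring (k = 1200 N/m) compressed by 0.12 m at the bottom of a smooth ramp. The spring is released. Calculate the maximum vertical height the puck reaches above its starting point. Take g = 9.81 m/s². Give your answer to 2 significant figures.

h = 0.24 m

All spring PE becomes gravitational PE at the highest point: ½kx² = mgh
h = kx²/(2mg) = (1200)(0.12)²/(2 × 3.6 × 9.81) = 0.2446 m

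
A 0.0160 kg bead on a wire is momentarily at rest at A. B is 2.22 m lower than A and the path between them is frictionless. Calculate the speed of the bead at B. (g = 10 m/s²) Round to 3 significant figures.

v = 6.66 m/s

Energy conservation between the two points: mgh = ½mv²
v = √(2gh) = √(2 × 10 × 2.22) = √44.400 = 6.663 m/s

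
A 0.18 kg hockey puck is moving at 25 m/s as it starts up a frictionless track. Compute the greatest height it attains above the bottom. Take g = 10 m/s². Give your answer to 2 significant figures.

Setting KE at the bottom equal to PE gained: ½mv² = mgh
h = v²/(2g) = 25²/(2 × 10) = 31.25 m

h = 31 m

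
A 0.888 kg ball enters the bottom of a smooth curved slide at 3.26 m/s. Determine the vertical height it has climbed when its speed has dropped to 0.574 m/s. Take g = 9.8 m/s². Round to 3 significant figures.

h = 0.525 m

Conservation of energy: ½mv₁² = ½mv₂² + mgh
h = (v₁² − v₂²)/(2g) = (3.26² − 0.574²)/(2 × 9.8) = 0.5254 m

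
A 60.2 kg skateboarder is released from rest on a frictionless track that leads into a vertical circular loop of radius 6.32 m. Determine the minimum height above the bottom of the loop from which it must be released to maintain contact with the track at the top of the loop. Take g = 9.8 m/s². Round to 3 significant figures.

At the top, for minimum speed gravity alone supplies the centripetal force: mg = mv_top²/r ⇒ v_top² = gr = 61.94 m²/s²
Energy conservation from release height h to the top (height 2r): mgh = ½mv_top² + mg(2r)
h = v_top²/(2g) + 2r = r/2 + 2r = 5r/2 = 15.80 m

h = 15.8 m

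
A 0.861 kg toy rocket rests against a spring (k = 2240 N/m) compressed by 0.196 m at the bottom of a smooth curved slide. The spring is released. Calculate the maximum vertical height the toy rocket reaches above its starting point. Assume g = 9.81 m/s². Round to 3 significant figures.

All spring PE becomes gravitational PE at the highest point: ½kx² = mgh
h = kx²/(2mg) = (2240)(0.196)²/(2 × 0.861 × 9.81) = 5.094 m

h = 5.09 m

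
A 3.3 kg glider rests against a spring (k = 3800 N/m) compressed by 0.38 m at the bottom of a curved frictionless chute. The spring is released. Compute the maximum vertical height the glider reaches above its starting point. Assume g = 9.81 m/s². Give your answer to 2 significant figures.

Energy conservation from release to the highest point: ½kx² = mgh
h = kx²/(2mg) = (3800)(0.38)²/(2 × 3.3 × 9.81) = 8.475 m

h = 8.5 m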